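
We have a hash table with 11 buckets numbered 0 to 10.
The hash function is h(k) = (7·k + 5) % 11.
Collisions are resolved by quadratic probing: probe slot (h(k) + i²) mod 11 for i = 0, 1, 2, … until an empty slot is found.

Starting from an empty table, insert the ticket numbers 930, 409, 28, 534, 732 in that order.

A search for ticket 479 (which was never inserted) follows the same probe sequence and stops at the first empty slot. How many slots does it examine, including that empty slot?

930: h=3 → slot 3
409: h=8 → slot 8
28: h=3, probe 3,4 → slot 4
534: h=3, probe 3,4,7 → slot 7
732: h=3, probe 3,4,7,1 → slot 1
Table: [—, 732, —, 930, 28, —, —, 534, 409, —, —]
Lookup 479: h=3, probe 3,4,7,1,8,6 → slot 6 empty, not found.

6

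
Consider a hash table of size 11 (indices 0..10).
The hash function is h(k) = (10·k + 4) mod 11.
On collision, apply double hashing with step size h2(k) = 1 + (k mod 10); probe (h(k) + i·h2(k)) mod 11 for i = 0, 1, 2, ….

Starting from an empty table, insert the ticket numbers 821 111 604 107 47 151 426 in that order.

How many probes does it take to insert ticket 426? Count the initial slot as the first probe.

3

Insert 821: h=8, slot 8 empty → index 8.
Insert 111: h=3, slot 3 empty → index 3.
Insert 604: h=5, slot 5 empty → index 5.
Insert 107: h=7, slot 7 empty → index 7.
Insert 47: h=1, slot 1 empty → index 1.
Insert 151: h=7, h2=2, slot 7 occupied → index 9.
Insert 426: h=7, h2=7, slots 7,3 occupied → index 10.
Table: [—, 47, —, 111, —, 604, —, 107, 821, 151, 426]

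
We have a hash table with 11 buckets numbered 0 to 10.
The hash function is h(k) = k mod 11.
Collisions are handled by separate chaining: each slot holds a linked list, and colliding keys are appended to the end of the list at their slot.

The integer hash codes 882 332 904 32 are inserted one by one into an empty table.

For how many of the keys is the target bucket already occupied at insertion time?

2

Insert 882: h=2, bucket 2 empty → new chain.
Insert 332: h=2, bucket 2 nonempty → append to chain.
Insert 904: h=2, bucket 2 nonempty → append to chain.
Insert 32: h=10, bucket 10 empty → new chain.
Final buckets:
0: .
1: .
2: 882 -> 332 -> 904
3: .
4: .
5: .
6: .
7: .
8: .
9: .
10: 32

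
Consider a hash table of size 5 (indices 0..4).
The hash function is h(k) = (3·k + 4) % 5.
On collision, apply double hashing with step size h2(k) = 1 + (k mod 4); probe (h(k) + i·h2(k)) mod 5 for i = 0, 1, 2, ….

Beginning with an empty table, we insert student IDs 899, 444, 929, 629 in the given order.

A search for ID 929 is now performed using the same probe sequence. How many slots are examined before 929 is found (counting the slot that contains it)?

2

899 hashes to 1; slot 1 is free → place at 1.
444 hashes to 1, h2=1; 1 taken → place at 2.
929 hashes to 1, h2=2; 1 taken → place at 3.
629 hashes to 1, h2=2; 1,3 taken → place at 0.
Table: [629, 899, 444, 929, —]
Lookup 929: h=1, h2=2, probe 1,3 → found at 3.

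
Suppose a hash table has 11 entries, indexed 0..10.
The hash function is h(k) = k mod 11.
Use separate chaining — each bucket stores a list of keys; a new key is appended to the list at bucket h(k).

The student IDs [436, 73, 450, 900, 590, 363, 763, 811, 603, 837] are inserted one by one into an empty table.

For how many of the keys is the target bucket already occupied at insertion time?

Insert 436: h=7, bucket 7 empty → new chain.
Insert 73: h=7, bucket 7 nonempty → append to chain.
Insert 450: h=10, bucket 10 empty → new chain.
Insert 900: h=9, bucket 9 empty → new chain.
Insert 590: h=7, bucket 7 nonempty → append to chain.
Insert 363: h=0, bucket 0 empty → new chain.
Insert 763: h=4, bucket 4 empty → new chain.
Insert 811: h=8, bucket 8 empty → new chain.
Insert 603: h=9, bucket 9 nonempty → append to chain.
Insert 837: h=1, bucket 1 empty → new chain.
Final buckets:
0: 363
1: 837
2: .
3: .
4: 763
5: .
6: .
7: 436 -> 73 -> 590
8: 811
9: 900 -> 603
10: 450

3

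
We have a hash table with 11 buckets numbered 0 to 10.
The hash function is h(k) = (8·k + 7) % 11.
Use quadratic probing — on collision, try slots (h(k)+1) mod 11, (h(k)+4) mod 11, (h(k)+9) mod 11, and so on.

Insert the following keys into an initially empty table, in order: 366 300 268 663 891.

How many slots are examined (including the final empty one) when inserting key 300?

2

366: h=9 -> slot 9
300: h=9, probe 9,10 -> slot 10
268: h=6 -> slot 6
663: h=9, probe 9,10,2 -> slot 2
891: h=7 -> slot 7
Table: [_, _, 663, _, _, _, 268, 891, _, 366, 300]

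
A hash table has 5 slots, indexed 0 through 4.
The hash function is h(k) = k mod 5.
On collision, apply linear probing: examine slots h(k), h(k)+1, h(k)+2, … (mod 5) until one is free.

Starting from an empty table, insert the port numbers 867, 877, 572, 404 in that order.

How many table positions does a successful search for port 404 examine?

2

Insert 867: h=2, slot 2 empty → index 2.
Insert 877: h=2, slot 2 occupied → index 3.
Insert 572: h=2, slots 2,3 occupied → index 4.
Insert 404: h=4, slot 4 occupied → index 0.
Table: [404, ∅, 867, 877, 572]
Lookup 404: h=4, probe 4,0 → found at 0.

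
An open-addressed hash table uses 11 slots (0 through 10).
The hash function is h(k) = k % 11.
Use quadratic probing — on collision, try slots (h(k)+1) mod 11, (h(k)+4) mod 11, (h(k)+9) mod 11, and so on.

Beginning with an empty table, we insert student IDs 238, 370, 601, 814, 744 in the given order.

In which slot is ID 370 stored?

8

Insert 238: h=7, slot 7 empty => index 7.
Insert 370: h=7, slot 7 occupied => index 8.
Insert 601: h=7, slots 7,8 occupied => index 0.
Insert 814: h=0, slot 0 occupied => index 1.
Insert 744: h=7, slots 7,8,0 occupied => index 5.
Table: [601, 814, ∅, ∅, ∅, 744, ∅, 238, 370, ∅, ∅]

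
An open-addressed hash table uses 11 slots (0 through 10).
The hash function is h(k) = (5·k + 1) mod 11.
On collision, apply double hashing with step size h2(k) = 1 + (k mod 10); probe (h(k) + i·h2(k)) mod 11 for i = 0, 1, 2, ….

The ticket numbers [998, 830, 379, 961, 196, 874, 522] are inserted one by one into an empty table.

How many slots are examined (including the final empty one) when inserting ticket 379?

2

Insert 998: h=8, slot 8 empty → index 8.
Insert 830: h=4, slot 4 empty → index 4.
Insert 379: h=4, h2=10, slot 4 occupied → index 3.
Insert 961: h=10, slot 10 empty → index 10.
Insert 196: h=2, slot 2 empty → index 2.
Insert 874: h=4, h2=5, slot 4 occupied → index 9.
Insert 522: h=4, h2=3, slot 4 occupied → index 7.
Table: [., ., 196, 379, 830, ., ., 522, 998, 874, 961]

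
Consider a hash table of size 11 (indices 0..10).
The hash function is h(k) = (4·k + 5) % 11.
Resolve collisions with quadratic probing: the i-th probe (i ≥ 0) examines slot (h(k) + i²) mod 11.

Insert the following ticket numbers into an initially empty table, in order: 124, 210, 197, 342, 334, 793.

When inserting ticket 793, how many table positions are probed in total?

Insert 124: h=6, slot 6 empty -> index 6.
Insert 210: h=9, slot 9 empty -> index 9.
Insert 197: h=1, slot 1 empty -> index 1.
Insert 342: h=9, slot 9 occupied -> index 10.
Insert 334: h=10, slot 10 occupied -> index 0.
Insert 793: h=9, slots 9,10 occupied -> index 2.
Table: [334, 197, 793, _, _, _, 124, _, _, 210, 342]

3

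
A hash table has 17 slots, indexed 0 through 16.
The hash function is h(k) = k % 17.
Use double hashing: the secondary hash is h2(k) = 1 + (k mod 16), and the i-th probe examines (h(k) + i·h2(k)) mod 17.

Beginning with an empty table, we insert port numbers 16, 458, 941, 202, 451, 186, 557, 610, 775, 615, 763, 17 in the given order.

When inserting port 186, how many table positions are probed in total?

3

Insert 16: h=16, slot 16 empty => index 16.
Insert 458: h=16, h2=11, slot 16 occupied => index 10.
Insert 941: h=6, slot 6 empty => index 6.
Insert 202: h=15, slot 15 empty => index 15.
Insert 451: h=9, slot 9 empty => index 9.
Insert 186: h=16, h2=11, slots 16,10 occupied => index 4.
Insert 557: h=13, slot 13 empty => index 13.
Insert 610: h=15, h2=3, slot 15 occupied => index 1.
Insert 775: h=10, h2=8, slots 10,1,9 occupied => index 0.
Insert 615: h=3, slot 3 empty => index 3.
Insert 763: h=15, h2=12, slots 15,10 occupied => index 5.
Insert 17: h=0, h2=2, slot 0 occupied => index 2.
Table: [775, 610, 17, 615, 186, 763, 941, ∅, ∅, 451, 458, ∅, ∅, 557, ∅, 202, 16]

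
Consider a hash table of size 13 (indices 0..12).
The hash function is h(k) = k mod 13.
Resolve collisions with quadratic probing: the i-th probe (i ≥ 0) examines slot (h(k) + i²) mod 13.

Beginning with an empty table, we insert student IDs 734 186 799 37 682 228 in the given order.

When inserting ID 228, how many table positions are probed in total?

Insert 734: h=6, slot 6 empty → index 6.
Insert 186: h=4, slot 4 empty → index 4.
Insert 799: h=6, slot 6 occupied → index 7.
Insert 37: h=11, slot 11 empty → index 11.
Insert 682: h=6, slots 6,7 occupied → index 10.
Insert 228: h=7, slot 7 occupied → index 8.
Table: [-, -, -, -, 186, -, 734, 799, 228, -, 682, 37, -]

2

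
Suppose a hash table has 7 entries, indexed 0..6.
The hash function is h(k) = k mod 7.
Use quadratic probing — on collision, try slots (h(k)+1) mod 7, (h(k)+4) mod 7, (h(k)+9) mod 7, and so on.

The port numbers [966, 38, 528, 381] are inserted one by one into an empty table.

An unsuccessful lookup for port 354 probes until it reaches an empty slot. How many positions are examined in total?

3

966 hashes to 0; slot 0 is free -> place at 0.
38 hashes to 3; slot 3 is free -> place at 3.
528 hashes to 3; 3 taken -> place at 4.
381 hashes to 3; 3,4,0 taken -> place at 5.
Table: [966, —, —, 38, 528, 381, —]
Lookup 354: h=4, probe 4,5,1 → slot 1 empty, not found.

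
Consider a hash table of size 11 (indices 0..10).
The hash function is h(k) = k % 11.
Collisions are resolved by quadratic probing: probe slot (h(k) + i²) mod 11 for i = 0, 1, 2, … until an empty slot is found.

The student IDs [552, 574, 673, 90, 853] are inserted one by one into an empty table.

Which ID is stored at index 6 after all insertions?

Insert 552: h=2, slot 2 empty -> index 2.
Insert 574: h=2, slot 2 occupied -> index 3.
Insert 673: h=2, slots 2,3 occupied -> index 6.
Insert 90: h=2, slots 2,3,6 occupied -> index 0.
Insert 853: h=6, slot 6 occupied -> index 7.
Table: [90, —, 552, 574, —, —, 673, 853, —, —, —]

673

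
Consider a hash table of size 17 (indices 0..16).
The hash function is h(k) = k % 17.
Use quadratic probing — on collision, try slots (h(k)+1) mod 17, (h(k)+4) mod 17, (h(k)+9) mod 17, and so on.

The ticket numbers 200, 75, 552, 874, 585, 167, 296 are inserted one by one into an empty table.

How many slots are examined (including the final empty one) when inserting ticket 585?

4

Insert 200: h=13, slot 13 empty -> index 13.
Insert 75: h=7, slot 7 empty -> index 7.
Insert 552: h=8, slot 8 empty -> index 8.
Insert 874: h=7, slots 7,8 occupied -> index 11.
Insert 585: h=7, slots 7,8,11 occupied -> index 16.
Insert 167: h=14, slot 14 empty -> index 14.
Insert 296: h=7, slots 7,8,11,16 occupied -> index 6.
Table: [., ., ., ., ., ., 296, 75, 552, ., ., 874, ., 200, 167, ., 585]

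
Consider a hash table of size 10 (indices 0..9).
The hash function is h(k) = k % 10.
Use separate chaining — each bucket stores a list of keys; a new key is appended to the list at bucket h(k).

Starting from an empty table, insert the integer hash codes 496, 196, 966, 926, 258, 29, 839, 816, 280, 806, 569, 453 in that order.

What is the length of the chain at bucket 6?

496 → bucket 6
196 → bucket 6 (collision)
966 → bucket 6 (collision)
926 → bucket 6 (collision)
258 → bucket 8
29 → bucket 9
839 → bucket 9 (collision)
816 → bucket 6 (collision)
280 → bucket 0
806 → bucket 6 (collision)
569 → bucket 9 (collision)
453 → bucket 3
Final buckets:
0: 280
1: .
2: .
3: 453
4: .
5: .
6: 496 -> 196 -> 966 -> 926 -> 816 -> 806
7: .
8: 258
9: 29 -> 839 -> 569

6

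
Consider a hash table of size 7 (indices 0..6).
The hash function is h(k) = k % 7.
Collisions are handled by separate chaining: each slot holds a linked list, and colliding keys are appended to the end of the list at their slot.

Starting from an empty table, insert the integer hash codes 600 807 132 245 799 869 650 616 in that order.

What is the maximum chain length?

2

Insert 600: h=5, bucket 5 empty → new chain.
Insert 807: h=2, bucket 2 empty → new chain.
Insert 132: h=6, bucket 6 empty → new chain.
Insert 245: h=0, bucket 0 empty → new chain.
Insert 799: h=1, bucket 1 empty → new chain.
Insert 869: h=1, bucket 1 nonempty → append to chain.
Insert 650: h=6, bucket 6 nonempty → append to chain.
Insert 616: h=0, bucket 0 nonempty → append to chain.
Final buckets:
0: 245 -> 616
1: 799 -> 869
2: 807
3: —
4: —
5: 600
6: 132 -> 650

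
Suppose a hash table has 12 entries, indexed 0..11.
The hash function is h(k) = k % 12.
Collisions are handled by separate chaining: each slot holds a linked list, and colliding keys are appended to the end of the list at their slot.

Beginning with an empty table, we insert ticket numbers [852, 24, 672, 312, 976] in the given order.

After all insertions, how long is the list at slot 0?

4

852 -> bucket 0
24 -> bucket 0 (collision)
672 -> bucket 0 (collision)
312 -> bucket 0 (collision)
976 -> bucket 4
Final buckets:
0: 852 -> 24 -> 672 -> 312
1: -
2: -
3: -
4: 976
5: -
6: -
7: -
8: -
9: -
10: -
11: -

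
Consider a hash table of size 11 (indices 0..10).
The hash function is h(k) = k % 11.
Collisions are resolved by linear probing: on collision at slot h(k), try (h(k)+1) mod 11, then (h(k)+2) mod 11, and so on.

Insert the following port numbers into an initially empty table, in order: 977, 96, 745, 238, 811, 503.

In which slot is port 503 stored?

Insert 977: h=9, slot 9 empty => index 9.
Insert 96: h=8, slot 8 empty => index 8.
Insert 745: h=8, slots 8,9 occupied => index 10.
Insert 238: h=7, slot 7 empty => index 7.
Insert 811: h=8, slots 8,9,10 occupied => index 0.
Insert 503: h=8, slots 8,9,10,0 occupied => index 1.
Table: [811, 503, —, —, —, —, —, 238, 96, 977, 745]

1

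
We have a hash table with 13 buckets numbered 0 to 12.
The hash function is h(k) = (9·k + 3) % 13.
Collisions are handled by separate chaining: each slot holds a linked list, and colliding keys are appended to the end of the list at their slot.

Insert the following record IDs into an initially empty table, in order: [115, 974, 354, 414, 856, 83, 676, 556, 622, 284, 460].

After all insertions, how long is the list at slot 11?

5

Insert 115: h=11, bucket 11 empty → new chain.
Insert 974: h=7, bucket 7 empty → new chain.
Insert 354: h=4, bucket 4 empty → new chain.
Insert 414: h=11, bucket 11 nonempty → append to chain.
Insert 856: h=11, bucket 11 nonempty → append to chain.
Insert 83: h=9, bucket 9 empty → new chain.
Insert 676: h=3, bucket 3 empty → new chain.
Insert 556: h=2, bucket 2 empty → new chain.
Insert 622: h=11, bucket 11 nonempty → append to chain.
Insert 284: h=11, bucket 11 nonempty → append to chain.
Insert 460: h=9, bucket 9 nonempty → append to chain.
Final buckets:
0: —
1: —
2: 556
3: 676
4: 354
5: —
6: —
7: 974
8: —
9: 83 -> 460
10: —
11: 115 -> 414 -> 856 -> 622 -> 284
12: —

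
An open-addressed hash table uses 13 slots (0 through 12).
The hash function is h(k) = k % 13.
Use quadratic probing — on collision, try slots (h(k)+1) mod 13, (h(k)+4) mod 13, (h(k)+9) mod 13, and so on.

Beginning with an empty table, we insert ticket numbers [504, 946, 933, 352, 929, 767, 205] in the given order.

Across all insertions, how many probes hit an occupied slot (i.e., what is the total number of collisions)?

9

504 hashes to 10; slot 10 is free -> place at 10.
946 hashes to 10; 10 taken -> place at 11.
933 hashes to 10; 10,11 taken -> place at 1.
352 hashes to 1; 1 taken -> place at 2.
929 hashes to 6; slot 6 is free -> place at 6.
767 hashes to 0; slot 0 is free -> place at 0.
205 hashes to 10; 10,11,1,6,0 taken -> place at 9.
Table: [767, 933, 352, —, —, —, 929, —, —, 205, 504, 946, —]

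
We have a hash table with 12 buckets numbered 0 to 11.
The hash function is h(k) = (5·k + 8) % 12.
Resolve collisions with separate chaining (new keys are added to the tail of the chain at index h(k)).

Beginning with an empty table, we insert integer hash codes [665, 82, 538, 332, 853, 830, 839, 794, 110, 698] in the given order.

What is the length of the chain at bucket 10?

2

Insert 665: h=9, bucket 9 empty -> new chain.
Insert 82: h=10, bucket 10 empty -> new chain.
Insert 538: h=10, bucket 10 nonempty -> append to chain.
Insert 332: h=0, bucket 0 empty -> new chain.
Insert 853: h=1, bucket 1 empty -> new chain.
Insert 830: h=6, bucket 6 empty -> new chain.
Insert 839: h=3, bucket 3 empty -> new chain.
Insert 794: h=6, bucket 6 nonempty -> append to chain.
Insert 110: h=6, bucket 6 nonempty -> append to chain.
Insert 698: h=6, bucket 6 nonempty -> append to chain.
Final buckets:
0: 332
1: 853
2: —
3: 839
4: —
5: —
6: 830 -> 794 -> 110 -> 698
7: —
8: —
9: 665
10: 82 -> 538
11: —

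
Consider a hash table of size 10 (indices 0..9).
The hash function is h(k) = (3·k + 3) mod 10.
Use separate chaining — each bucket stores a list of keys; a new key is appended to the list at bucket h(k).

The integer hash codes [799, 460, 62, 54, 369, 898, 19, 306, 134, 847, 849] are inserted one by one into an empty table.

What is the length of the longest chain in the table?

Insert 799: h=0, bucket 0 empty -> new chain.
Insert 460: h=3, bucket 3 empty -> new chain.
Insert 62: h=9, bucket 9 empty -> new chain.
Insert 54: h=5, bucket 5 empty -> new chain.
Insert 369: h=0, bucket 0 nonempty -> append to chain.
Insert 898: h=7, bucket 7 empty -> new chain.
Insert 19: h=0, bucket 0 nonempty -> append to chain.
Insert 306: h=1, bucket 1 empty -> new chain.
Insert 134: h=5, bucket 5 nonempty -> append to chain.
Insert 847: h=4, bucket 4 empty -> new chain.
Insert 849: h=0, bucket 0 nonempty -> append to chain.
Final buckets:
0: 799 -> 369 -> 19 -> 849
1: 306
2: ∅
3: 460
4: 847
5: 54 -> 134
6: ∅
7: 898
8: ∅
9: 62

4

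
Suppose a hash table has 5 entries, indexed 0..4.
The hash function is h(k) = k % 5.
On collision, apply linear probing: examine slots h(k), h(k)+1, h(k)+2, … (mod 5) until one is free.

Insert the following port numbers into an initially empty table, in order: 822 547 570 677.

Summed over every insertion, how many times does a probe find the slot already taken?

Insert 822: h=2, slot 2 empty -> index 2.
Insert 547: h=2, slot 2 occupied -> index 3.
Insert 570: h=0, slot 0 empty -> index 0.
Insert 677: h=2, slots 2,3 occupied -> index 4.
Table: [570, _, 822, 547, 677]

3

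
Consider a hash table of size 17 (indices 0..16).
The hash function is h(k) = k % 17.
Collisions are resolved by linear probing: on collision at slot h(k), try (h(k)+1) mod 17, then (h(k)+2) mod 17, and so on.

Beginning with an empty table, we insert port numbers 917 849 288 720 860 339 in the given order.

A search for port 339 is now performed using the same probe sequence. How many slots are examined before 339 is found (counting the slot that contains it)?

4

917 hashes to 16; slot 16 is free => place at 16.
849 hashes to 16; 16 taken => place at 0.
288 hashes to 16; 16,0 taken => place at 1.
720 hashes to 6; slot 6 is free => place at 6.
860 hashes to 10; slot 10 is free => place at 10.
339 hashes to 16; 16,0,1 taken => place at 2.
Table: [849, 288, 339, -, -, -, 720, -, -, -, 860, -, -, -, -, -, 917]
Lookup 339: h=16, probe 16,0,1,2 → found at 2.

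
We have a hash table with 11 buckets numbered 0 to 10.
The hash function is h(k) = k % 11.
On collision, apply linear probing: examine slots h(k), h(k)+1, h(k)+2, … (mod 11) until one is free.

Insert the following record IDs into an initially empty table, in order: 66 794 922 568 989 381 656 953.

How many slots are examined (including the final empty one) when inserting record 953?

66: h=0 => slot 0
794: h=2 => slot 2
922: h=9 => slot 9
568: h=7 => slot 7
989: h=10 => slot 10
381: h=7, probe 7,8 => slot 8
656: h=7, probe 7,8,9,10,0,1 => slot 1
953: h=7, probe 7,8,9,10,0,1,2,3 => slot 3
Table: [66, 656, 794, 953, —, —, —, 568, 381, 922, 989]

8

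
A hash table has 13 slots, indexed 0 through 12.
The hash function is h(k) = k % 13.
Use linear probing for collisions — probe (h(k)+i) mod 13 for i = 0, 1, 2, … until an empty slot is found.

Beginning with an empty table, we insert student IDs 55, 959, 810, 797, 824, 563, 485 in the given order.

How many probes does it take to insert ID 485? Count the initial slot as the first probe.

5

Insert 55: h=3, slot 3 empty -> index 3.
Insert 959: h=10, slot 10 empty -> index 10.
Insert 810: h=4, slot 4 empty -> index 4.
Insert 797: h=4, slot 4 occupied -> index 5.
Insert 824: h=5, slot 5 occupied -> index 6.
Insert 563: h=4, slots 4,5,6 occupied -> index 7.
Insert 485: h=4, slots 4,5,6,7 occupied -> index 8.
Table: [∅, ∅, ∅, 55, 810, 797, 824, 563, 485, ∅, 959, ∅, ∅]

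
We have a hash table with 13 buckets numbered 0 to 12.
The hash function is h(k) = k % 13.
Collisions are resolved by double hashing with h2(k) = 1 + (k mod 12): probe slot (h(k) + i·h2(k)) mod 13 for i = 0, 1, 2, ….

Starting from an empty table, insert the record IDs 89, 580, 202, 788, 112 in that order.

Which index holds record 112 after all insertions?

89: h=11 => slot 11
580: h=8 => slot 8
202: h=7 => slot 7
788: h=8, h2=9, probe 8,4 => slot 4
112: h=8, h2=5, probe 8,0 => slot 0
Table: [112, ., ., ., 788, ., ., 202, 580, ., ., 89, .]

0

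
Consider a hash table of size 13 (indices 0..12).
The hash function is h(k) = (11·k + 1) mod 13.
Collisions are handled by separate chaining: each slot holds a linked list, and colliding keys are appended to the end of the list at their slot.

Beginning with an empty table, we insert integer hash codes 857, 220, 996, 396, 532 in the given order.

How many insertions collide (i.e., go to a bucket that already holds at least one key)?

2

857 -> bucket 3
220 -> bucket 3 (collision)
996 -> bucket 11
396 -> bucket 2
532 -> bucket 3 (collision)
Final buckets:
0: ∅
1: ∅
2: 396
3: 857 -> 220 -> 532
4: ∅
5: ∅
6: ∅
7: ∅
8: ∅
9: ∅
10: ∅
11: 996
12: ∅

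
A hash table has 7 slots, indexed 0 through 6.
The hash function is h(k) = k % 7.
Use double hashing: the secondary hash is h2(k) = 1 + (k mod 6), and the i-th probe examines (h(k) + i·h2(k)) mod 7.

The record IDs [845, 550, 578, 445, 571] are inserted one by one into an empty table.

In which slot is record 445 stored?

6

845 hashes to 5; slot 5 is free -> place at 5.
550 hashes to 4; slot 4 is free -> place at 4.
578 hashes to 4, h2=3; 4 taken -> place at 0.
445 hashes to 4, h2=2; 4 taken -> place at 6.
571 hashes to 4, h2=2; 4,6 taken -> place at 1.
Table: [578, 571, —, —, 550, 845, 445]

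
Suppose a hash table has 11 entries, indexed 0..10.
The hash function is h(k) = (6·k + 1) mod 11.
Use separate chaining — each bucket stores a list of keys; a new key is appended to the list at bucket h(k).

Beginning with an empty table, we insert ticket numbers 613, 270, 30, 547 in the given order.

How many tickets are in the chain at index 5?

Insert 613: h=5, bucket 5 empty → new chain.
Insert 270: h=4, bucket 4 empty → new chain.
Insert 30: h=5, bucket 5 nonempty → append to chain.
Insert 547: h=5, bucket 5 nonempty → append to chain.
Final buckets:
0: _
1: _
2: _
3: _
4: 270
5: 613 -> 30 -> 547
6: _
7: _
8: _
9: _
10: _

3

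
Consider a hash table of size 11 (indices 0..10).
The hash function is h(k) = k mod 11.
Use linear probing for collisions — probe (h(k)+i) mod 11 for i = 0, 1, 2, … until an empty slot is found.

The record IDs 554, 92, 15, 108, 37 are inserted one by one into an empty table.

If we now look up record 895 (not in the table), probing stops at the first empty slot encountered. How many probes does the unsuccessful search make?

554: h=4 -> slot 4
92: h=4, probe 4,5 -> slot 5
15: h=4, probe 4,5,6 -> slot 6
108: h=9 -> slot 9
37: h=4, probe 4,5,6,7 -> slot 7
Table: [∅, ∅, ∅, ∅, 554, 92, 15, 37, ∅, 108, ∅]
Lookup 895: h=4, probe 4,5,6,7,8 → slot 8 empty, not found.

5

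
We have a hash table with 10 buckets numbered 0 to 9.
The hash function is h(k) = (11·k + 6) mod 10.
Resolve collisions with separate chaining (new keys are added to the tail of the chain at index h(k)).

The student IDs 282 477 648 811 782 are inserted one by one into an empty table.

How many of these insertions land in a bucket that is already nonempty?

Insert 282: h=8, bucket 8 empty -> new chain.
Insert 477: h=3, bucket 3 empty -> new chain.
Insert 648: h=4, bucket 4 empty -> new chain.
Insert 811: h=7, bucket 7 empty -> new chain.
Insert 782: h=8, bucket 8 nonempty -> append to chain.
Final buckets:
0: —
1: —
2: —
3: 477
4: 648
5: —
6: —
7: 811
8: 282 -> 782
9: —

1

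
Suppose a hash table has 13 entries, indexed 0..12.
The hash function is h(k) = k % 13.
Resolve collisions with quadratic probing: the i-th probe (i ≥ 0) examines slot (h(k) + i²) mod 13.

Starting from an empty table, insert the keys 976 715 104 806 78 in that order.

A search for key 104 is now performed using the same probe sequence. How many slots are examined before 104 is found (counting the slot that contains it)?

976: h=1 => slot 1
715: h=0 => slot 0
104: h=0, probe 0,1,4 => slot 4
806: h=0, probe 0,1,4,9 => slot 9
78: h=0, probe 0,1,4,9,3 => slot 3
Table: [715, 976, -, 78, 104, -, -, -, -, 806, -, -, -]
Lookup 104: h=0, probe 0,1,4 → found at 4.

3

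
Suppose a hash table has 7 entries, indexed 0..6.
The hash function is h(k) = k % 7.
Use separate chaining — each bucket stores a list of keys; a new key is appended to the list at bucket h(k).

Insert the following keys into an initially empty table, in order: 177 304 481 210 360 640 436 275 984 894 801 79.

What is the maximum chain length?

Insert 177: h=2, bucket 2 empty → new chain.
Insert 304: h=3, bucket 3 empty → new chain.
Insert 481: h=5, bucket 5 empty → new chain.
Insert 210: h=0, bucket 0 empty → new chain.
Insert 360: h=3, bucket 3 nonempty → append to chain.
Insert 640: h=3, bucket 3 nonempty → append to chain.
Insert 436: h=2, bucket 2 nonempty → append to chain.
Insert 275: h=2, bucket 2 nonempty → append to chain.
Insert 984: h=4, bucket 4 empty → new chain.
Insert 894: h=5, bucket 5 nonempty → append to chain.
Insert 801: h=3, bucket 3 nonempty → append to chain.
Insert 79: h=2, bucket 2 nonempty → append to chain.
Final buckets:
0: 210
1: .
2: 177 -> 436 -> 275 -> 79
3: 304 -> 360 -> 640 -> 801
4: 984
5: 481 -> 894
6: .

4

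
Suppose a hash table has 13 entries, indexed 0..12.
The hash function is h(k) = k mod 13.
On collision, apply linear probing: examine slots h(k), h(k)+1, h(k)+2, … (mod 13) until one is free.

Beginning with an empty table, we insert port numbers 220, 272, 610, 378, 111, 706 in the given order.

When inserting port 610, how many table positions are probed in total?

220 hashes to 12; slot 12 is free -> place at 12.
272 hashes to 12; 12 taken -> place at 0.
610 hashes to 12; 12,0 taken -> place at 1.
378 hashes to 1; 1 taken -> place at 2.
111 hashes to 7; slot 7 is free -> place at 7.
706 hashes to 4; slot 4 is free -> place at 4.
Table: [272, 610, 378, ., 706, ., ., 111, ., ., ., ., 220]

3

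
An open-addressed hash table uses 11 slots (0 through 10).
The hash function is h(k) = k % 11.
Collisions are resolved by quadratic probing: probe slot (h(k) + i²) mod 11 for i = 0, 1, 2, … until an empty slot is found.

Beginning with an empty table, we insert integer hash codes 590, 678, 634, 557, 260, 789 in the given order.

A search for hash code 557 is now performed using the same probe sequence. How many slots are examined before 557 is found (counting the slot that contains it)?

590 hashes to 7; slot 7 is free -> place at 7.
678 hashes to 7; 7 taken -> place at 8.
634 hashes to 7; 7,8 taken -> place at 0.
557 hashes to 7; 7,8,0 taken -> place at 5.
260 hashes to 7; 7,8,0,5 taken -> place at 1.
789 hashes to 8; 8 taken -> place at 9.
Table: [634, 260, -, -, -, 557, -, 590, 678, 789, -]
Lookup 557: h=7, probe 7,8,0,5 → found at 5.

4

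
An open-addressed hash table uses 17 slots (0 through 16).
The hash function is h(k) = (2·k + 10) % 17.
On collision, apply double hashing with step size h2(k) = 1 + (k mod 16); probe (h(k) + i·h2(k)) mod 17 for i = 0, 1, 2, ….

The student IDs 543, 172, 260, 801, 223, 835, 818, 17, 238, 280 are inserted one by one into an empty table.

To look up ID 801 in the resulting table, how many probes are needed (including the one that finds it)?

2

Insert 543: h=8, slot 8 empty => index 8.
Insert 172: h=14, slot 14 empty => index 14.
Insert 260: h=3, slot 3 empty => index 3.
Insert 801: h=14, h2=2, slot 14 occupied => index 16.
Insert 223: h=14, h2=16, slot 14 occupied => index 13.
Insert 835: h=14, h2=4, slot 14 occupied => index 1.
Insert 818: h=14, h2=3, slot 14 occupied => index 0.
Insert 17: h=10, slot 10 empty => index 10.
Insert 238: h=10, h2=15, slots 10,8 occupied => index 6.
Insert 280: h=9, slot 9 empty => index 9.
Table: [818, 835, ., 260, ., ., 238, ., 543, 280, 17, ., ., 223, 172, ., 801]
Lookup 801: h=14, h2=2, probe 14,16 → found at 16.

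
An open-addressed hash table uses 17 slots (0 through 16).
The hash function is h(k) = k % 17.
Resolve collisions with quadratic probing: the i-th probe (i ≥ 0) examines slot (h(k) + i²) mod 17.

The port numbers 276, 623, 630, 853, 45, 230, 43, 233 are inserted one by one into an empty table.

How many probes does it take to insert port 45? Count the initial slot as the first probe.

Insert 276: h=4, slot 4 empty => index 4.
Insert 623: h=11, slot 11 empty => index 11.
Insert 630: h=1, slot 1 empty => index 1.
Insert 853: h=3, slot 3 empty => index 3.
Insert 45: h=11, slot 11 occupied => index 12.
Insert 230: h=9, slot 9 empty => index 9.
Insert 43: h=9, slot 9 occupied => index 10.
Insert 233: h=12, slot 12 occupied => index 13.
Table: [_, 630, _, 853, 276, _, _, _, _, 230, 43, 623, 45, 233, _, _, _]

2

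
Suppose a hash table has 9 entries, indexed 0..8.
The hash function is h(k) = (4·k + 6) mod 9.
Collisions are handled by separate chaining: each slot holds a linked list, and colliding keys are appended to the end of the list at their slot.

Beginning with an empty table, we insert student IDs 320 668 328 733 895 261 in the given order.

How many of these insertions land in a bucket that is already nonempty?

2

320 → bucket 8
668 → bucket 5
328 → bucket 4
733 → bucket 4 (collision)
895 → bucket 4 (collision)
261 → bucket 6
Final buckets:
0: ∅
1: ∅
2: ∅
3: ∅
4: 328 -> 733 -> 895
5: 668
6: 261
7: ∅
8: 320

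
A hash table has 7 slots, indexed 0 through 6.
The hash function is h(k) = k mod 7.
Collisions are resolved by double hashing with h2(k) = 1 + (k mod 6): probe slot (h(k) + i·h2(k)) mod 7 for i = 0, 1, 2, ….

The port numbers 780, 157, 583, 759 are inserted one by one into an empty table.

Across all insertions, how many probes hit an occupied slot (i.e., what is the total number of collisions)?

2

Insert 780: h=3, slot 3 empty => index 3.
Insert 157: h=3, h2=2, slot 3 occupied => index 5.
Insert 583: h=2, slot 2 empty => index 2.
Insert 759: h=3, h2=4, slot 3 occupied => index 0.
Table: [759, ., 583, 780, ., 157, .]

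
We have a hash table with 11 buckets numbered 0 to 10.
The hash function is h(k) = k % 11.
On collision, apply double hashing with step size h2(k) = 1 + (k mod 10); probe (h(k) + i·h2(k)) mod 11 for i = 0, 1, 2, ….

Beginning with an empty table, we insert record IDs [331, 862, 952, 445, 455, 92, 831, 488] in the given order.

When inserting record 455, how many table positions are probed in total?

Insert 331: h=1, slot 1 empty → index 1.
Insert 862: h=4, slot 4 empty → index 4.
Insert 952: h=6, slot 6 empty → index 6.
Insert 445: h=5, slot 5 empty → index 5.
Insert 455: h=4, h2=6, slot 4 occupied → index 10.
Insert 92: h=4, h2=3, slot 4 occupied → index 7.
Insert 831: h=6, h2=2, slot 6 occupied → index 8.
Insert 488: h=4, h2=9, slot 4 occupied → index 2.
Table: [-, 331, 488, -, 862, 445, 952, 92, 831, -, 455]

2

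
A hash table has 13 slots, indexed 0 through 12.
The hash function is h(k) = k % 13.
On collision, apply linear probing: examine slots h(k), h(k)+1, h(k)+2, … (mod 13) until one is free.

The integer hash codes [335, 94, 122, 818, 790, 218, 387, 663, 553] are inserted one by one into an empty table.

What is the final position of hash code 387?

Insert 335: h=10, slot 10 empty => index 10.
Insert 94: h=3, slot 3 empty => index 3.
Insert 122: h=5, slot 5 empty => index 5.
Insert 818: h=12, slot 12 empty => index 12.
Insert 790: h=10, slot 10 occupied => index 11.
Insert 218: h=10, slots 10,11,12 occupied => index 0.
Insert 387: h=10, slots 10,11,12,0 occupied => index 1.
Insert 663: h=0, slots 0,1 occupied => index 2.
Insert 553: h=7, slot 7 empty => index 7.
Table: [218, 387, 663, 94, ., 122, ., 553, ., ., 335, 790, 818]

1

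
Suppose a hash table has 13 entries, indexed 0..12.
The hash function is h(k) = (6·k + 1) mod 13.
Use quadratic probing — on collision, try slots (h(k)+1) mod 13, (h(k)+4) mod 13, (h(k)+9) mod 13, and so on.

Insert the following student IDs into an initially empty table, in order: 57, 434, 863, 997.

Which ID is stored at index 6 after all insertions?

434

Insert 57: h=5, slot 5 empty -> index 5.
Insert 434: h=5, slot 5 occupied -> index 6.
Insert 863: h=5, slots 5,6 occupied -> index 9.
Insert 997: h=3, slot 3 empty -> index 3.
Table: [∅, ∅, ∅, 997, ∅, 57, 434, ∅, ∅, 863, ∅, ∅, ∅]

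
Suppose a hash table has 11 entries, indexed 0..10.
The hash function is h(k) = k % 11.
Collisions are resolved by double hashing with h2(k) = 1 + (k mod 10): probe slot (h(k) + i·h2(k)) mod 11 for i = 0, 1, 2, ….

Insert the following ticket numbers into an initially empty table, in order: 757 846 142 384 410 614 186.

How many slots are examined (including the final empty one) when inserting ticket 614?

Insert 757: h=9, slot 9 empty → index 9.
Insert 846: h=10, slot 10 empty → index 10.
Insert 142: h=10, h2=3, slot 10 occupied → index 2.
Insert 384: h=10, h2=5, slot 10 occupied → index 4.
Insert 410: h=3, slot 3 empty → index 3.
Insert 614: h=9, h2=5, slots 9,3 occupied → index 8.
Insert 186: h=10, h2=7, slot 10 occupied → index 6.
Table: [., ., 142, 410, 384, ., 186, ., 614, 757, 846]

3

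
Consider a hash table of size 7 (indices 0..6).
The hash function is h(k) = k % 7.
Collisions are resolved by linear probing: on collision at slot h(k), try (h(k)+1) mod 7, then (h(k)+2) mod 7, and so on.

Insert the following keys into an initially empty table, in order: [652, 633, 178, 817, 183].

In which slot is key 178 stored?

652: h=1 → slot 1
633: h=3 → slot 3
178: h=3, probe 3,4 → slot 4
817: h=5 → slot 5
183: h=1, probe 1,2 → slot 2
Table: [_, 652, 183, 633, 178, 817, _]

4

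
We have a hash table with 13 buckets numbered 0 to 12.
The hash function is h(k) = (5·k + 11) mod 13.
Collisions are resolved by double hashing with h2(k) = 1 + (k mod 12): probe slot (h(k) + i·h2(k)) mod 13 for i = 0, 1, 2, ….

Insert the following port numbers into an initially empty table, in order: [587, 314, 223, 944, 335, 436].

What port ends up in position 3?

Insert 587: h=8, slot 8 empty => index 8.
Insert 314: h=8, h2=3, slot 8 occupied => index 11.
Insert 223: h=8, h2=8, slot 8 occupied => index 3.
Insert 944: h=12, slot 12 empty => index 12.
Insert 335: h=9, slot 9 empty => index 9.
Insert 436: h=7, slot 7 empty => index 7.
Table: [_, _, _, 223, _, _, _, 436, 587, 335, _, 314, 944]

223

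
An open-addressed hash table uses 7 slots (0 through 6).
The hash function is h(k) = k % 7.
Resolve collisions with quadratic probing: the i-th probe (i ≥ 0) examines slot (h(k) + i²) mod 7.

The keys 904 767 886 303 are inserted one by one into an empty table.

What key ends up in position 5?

886

904 hashes to 1; slot 1 is free -> place at 1.
767 hashes to 4; slot 4 is free -> place at 4.
886 hashes to 4; 4 taken -> place at 5.
303 hashes to 2; slot 2 is free -> place at 2.
Table: [., 904, 303, ., 767, 886, .]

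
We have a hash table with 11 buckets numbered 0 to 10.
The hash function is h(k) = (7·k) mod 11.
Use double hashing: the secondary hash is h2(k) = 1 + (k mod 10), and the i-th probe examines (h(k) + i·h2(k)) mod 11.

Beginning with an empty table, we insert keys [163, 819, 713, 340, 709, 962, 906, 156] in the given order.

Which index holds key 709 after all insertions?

0

Insert 163: h=8, slot 8 empty => index 8.
Insert 819: h=2, slot 2 empty => index 2.
Insert 713: h=8, h2=4, slot 8 occupied => index 1.
Insert 340: h=4, slot 4 empty => index 4.
Insert 709: h=2, h2=10, slots 2,1 occupied => index 0.
Insert 962: h=2, h2=3, slot 2 occupied => index 5.
Insert 906: h=6, slot 6 empty => index 6.
Insert 156: h=3, slot 3 empty => index 3.
Table: [709, 713, 819, 156, 340, 962, 906, ., 163, ., .]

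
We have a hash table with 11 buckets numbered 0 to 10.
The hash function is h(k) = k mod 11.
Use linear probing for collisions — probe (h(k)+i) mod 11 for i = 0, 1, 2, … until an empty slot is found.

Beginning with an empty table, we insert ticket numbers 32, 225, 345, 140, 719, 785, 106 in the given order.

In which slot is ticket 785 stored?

7

32 hashes to 10; slot 10 is free -> place at 10.
225 hashes to 5; slot 5 is free -> place at 5.
345 hashes to 4; slot 4 is free -> place at 4.
140 hashes to 8; slot 8 is free -> place at 8.
719 hashes to 4; 4,5 taken -> place at 6.
785 hashes to 4; 4,5,6 taken -> place at 7.
106 hashes to 7; 7,8 taken -> place at 9.
Table: [., ., ., ., 345, 225, 719, 785, 140, 106, 32]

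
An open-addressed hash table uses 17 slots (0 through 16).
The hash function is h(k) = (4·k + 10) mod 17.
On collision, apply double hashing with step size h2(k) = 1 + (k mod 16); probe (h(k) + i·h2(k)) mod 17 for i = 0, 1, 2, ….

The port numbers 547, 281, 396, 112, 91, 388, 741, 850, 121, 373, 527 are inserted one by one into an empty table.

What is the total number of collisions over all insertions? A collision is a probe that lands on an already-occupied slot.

Insert 547: h=5, slot 5 empty → index 5.
Insert 281: h=12, slot 12 empty → index 12.
Insert 396: h=13, slot 13 empty → index 13.
Insert 112: h=16, slot 16 empty → index 16.
Insert 91: h=0, slot 0 empty → index 0.
Insert 388: h=15, slot 15 empty → index 15.
Insert 741: h=16, h2=6, slots 16,5 occupied → index 11.
Insert 850: h=10, slot 10 empty → index 10.
Insert 121: h=1, slot 1 empty → index 1.
Insert 373: h=6, slot 6 empty → index 6.
Insert 527: h=10, h2=16, slot 10 occupied → index 9.
Table: [91, 121, _, _, _, 547, 373, _, _, 527, 850, 741, 281, 396, _, 388, 112]

3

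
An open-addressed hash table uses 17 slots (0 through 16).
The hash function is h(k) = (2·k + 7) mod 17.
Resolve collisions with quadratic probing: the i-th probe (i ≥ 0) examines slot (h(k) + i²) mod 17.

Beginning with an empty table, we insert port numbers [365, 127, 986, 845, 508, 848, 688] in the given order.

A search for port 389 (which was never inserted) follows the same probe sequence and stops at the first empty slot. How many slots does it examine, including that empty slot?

4

Insert 365: h=6, slot 6 empty => index 6.
Insert 127: h=6, slot 6 occupied => index 7.
Insert 986: h=7, slot 7 occupied => index 8.
Insert 845: h=14, slot 14 empty => index 14.
Insert 508: h=3, slot 3 empty => index 3.
Insert 848: h=3, slot 3 occupied => index 4.
Insert 688: h=6, slots 6,7 occupied => index 10.
Table: [., ., ., 508, 848, ., 365, 127, 986, ., 688, ., ., ., 845, ., .]
Lookup 389: h=3, probe 3,4,7,12 → slot 12 empty, not found.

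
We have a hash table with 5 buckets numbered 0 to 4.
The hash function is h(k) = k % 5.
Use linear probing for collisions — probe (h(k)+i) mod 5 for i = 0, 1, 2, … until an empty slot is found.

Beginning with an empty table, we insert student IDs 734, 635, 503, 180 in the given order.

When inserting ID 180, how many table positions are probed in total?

2

734: h=4 => slot 4
635: h=0 => slot 0
503: h=3 => slot 3
180: h=0, probe 0,1 => slot 1
Table: [635, 180, ., 503, 734]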